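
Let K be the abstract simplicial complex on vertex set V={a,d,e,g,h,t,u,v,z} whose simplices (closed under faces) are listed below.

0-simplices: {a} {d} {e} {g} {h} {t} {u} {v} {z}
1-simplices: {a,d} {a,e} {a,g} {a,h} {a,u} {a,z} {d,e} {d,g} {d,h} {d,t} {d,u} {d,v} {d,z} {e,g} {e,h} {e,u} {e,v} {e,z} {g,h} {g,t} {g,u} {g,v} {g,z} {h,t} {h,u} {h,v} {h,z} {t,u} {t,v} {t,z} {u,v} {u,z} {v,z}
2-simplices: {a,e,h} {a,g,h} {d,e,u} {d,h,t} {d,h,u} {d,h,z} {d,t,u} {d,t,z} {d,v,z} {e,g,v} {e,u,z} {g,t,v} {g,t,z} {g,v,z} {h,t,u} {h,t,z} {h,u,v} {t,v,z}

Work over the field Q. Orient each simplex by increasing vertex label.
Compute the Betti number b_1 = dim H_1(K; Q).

b_1=10

n_0=9 n_1=33 n_2=18  [Q]
∂1: piv[ad,ae,ag,ah,au,az,dt,dv] rk=8  ker:de,dg,dh,du,dz,eg,eh,eu,ev,ez,gh,gt,gu,gv,gz,ht,hu,hv,hz,tu,tv,tz,uv,uz,vz
∂2: piv[aeh,agh,deu,dht,dhu,dhz,dtu,dtz,dvz,egv,euz,gtv,gtz,gvz,huv] rk=15  ker:htu,htz,tvz
b_1=(33−8)−15=10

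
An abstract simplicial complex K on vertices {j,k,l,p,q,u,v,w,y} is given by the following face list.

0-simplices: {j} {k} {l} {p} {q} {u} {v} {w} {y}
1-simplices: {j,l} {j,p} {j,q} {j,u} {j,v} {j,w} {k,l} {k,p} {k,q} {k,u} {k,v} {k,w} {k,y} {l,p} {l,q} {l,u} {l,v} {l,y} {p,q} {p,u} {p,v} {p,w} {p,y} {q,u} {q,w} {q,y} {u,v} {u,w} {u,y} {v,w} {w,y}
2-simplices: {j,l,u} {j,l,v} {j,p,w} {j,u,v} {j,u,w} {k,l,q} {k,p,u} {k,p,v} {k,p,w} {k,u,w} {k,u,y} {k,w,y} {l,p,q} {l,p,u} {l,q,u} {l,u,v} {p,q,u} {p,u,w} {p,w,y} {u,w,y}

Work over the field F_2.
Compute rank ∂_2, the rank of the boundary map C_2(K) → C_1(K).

n_0=9 n_1=31 n_2=20  [Z2]
∂1: piv[jl,jp,jq,ju,jv,jw,kl,ky] rk=8  ker:kp,kq,ku,kv,kw,lp,lq,lu,lv,ly,pq,pu,pv,pw,py,qu,qw,qy,uv,uw,uy,vw,wy
∂2: piv[jlu,jlv,jpw,juv,juw,klq,kpu,kpv,kpw,kuw,kuy,kwy,lpq,lpu,lqu,pwy] rk=16  ker:luv,pqu,puw,uwy
rk∂_2=16

rank∂_2=16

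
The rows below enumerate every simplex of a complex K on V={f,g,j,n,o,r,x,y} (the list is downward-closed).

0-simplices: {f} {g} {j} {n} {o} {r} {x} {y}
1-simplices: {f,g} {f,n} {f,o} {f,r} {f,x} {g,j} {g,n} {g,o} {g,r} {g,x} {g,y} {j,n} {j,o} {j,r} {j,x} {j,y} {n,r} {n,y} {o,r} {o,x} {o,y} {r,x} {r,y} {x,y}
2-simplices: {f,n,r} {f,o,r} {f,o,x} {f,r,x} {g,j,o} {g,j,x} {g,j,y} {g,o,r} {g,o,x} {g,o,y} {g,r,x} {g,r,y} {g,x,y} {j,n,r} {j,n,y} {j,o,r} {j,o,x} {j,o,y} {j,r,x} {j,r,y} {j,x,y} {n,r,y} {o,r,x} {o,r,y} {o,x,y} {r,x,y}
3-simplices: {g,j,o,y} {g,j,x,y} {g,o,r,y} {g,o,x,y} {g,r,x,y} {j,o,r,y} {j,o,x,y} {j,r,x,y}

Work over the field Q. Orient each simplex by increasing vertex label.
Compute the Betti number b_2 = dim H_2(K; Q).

n_0=8 n_1=24 n_2=26 n_3=8  [Q]
∂1: piv[fg,fn,fo,fr,fx,gj,gy] rk=7  ker:gn,go,gr,gx,jn,jo,jr,jx,jy,nr,ny,or,ox,oy,rx,ry,xy
∂2: piv[fnr,for,fox,frx,gjo,gjx,gjy,gor,gox,goy,gry,gxy,jnr,jny,jor] rk=15  ker:grx,jox,joy,jrx,jry,jxy,nry,orx,ory,oxy,rxy
∂3: piv[gjoy,gjxy,gory,goxy,grxy,jory,joxy,jrxy] rk=8
b_2=(26−15)−8=3

b_2=3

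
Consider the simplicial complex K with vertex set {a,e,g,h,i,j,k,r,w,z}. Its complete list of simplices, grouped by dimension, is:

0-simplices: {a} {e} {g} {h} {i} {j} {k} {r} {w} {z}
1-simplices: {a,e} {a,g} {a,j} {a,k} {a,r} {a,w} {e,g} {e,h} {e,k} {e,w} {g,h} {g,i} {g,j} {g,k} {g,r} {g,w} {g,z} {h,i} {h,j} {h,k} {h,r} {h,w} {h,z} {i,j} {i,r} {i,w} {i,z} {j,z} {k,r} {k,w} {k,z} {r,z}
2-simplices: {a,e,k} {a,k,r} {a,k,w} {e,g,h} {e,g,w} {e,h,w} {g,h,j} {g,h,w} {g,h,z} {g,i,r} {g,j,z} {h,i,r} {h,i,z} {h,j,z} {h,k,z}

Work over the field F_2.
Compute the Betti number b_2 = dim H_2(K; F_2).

n_0=10 n_1=32 n_2=15  [Z2]
∂1: piv[ae,ag,aj,ak,ar,aw,eh,gi,gz] rk=9  ker:eg,ek,ew,gh,gj,gk,gr,gw,hi,hj,hk,hr,hw,hz,ij,ir,iw,iz,jz,kr,kw,kz,rz
∂2: piv[aek,akr,akw,egh,egw,ehw,ghj,ghz,gir,gjz,hir,hiz,hkz] rk=13  ker:ghw,hjz
b_2=(15−13)−0=2

b_2=2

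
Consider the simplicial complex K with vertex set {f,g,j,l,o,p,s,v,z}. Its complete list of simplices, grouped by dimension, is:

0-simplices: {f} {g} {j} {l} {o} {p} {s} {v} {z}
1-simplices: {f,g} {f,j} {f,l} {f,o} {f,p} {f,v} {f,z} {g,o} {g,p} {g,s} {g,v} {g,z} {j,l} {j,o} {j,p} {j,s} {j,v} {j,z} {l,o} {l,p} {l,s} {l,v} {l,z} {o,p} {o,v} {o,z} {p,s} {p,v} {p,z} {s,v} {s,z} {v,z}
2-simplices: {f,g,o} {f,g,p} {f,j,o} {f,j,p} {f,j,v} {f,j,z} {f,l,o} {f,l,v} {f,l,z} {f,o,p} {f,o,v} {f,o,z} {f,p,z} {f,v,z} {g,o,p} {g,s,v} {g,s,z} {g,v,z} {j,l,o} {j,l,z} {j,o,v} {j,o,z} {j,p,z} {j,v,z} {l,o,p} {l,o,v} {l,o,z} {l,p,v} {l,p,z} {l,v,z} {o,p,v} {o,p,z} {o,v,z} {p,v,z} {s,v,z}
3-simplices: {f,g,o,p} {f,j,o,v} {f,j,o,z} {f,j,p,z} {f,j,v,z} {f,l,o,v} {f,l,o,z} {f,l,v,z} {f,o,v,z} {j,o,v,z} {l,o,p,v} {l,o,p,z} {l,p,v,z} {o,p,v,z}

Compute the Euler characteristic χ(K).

χ(K)=-2

n_0=9 n_1=32 n_2=35 n_3=14
χ=+9−32+35−14=-2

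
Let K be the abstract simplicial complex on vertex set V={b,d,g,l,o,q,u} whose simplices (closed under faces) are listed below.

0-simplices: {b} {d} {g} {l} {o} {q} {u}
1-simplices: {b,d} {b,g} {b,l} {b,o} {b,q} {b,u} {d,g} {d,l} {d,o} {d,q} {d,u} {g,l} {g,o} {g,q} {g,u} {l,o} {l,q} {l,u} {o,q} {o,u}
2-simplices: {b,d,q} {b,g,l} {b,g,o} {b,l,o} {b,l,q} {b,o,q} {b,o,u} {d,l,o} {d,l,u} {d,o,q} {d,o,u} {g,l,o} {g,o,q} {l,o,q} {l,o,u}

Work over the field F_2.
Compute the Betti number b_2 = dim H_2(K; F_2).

b_2=3

n_0=7 n_1=20 n_2=15  [Z2]
∂1: piv[bd,bg,bl,bo,bq,bu] rk=6  ker:dg,dl,do,dq,du,gl,go,gq,gu,lo,lq,lu,oq,ou
∂2: piv[bdq,bgl,bgo,blo,blq,boq,bou,dlo,dlu,doq,dou,goq] rk=12  ker:glo,loq,lou
b_2=(15−12)−0=3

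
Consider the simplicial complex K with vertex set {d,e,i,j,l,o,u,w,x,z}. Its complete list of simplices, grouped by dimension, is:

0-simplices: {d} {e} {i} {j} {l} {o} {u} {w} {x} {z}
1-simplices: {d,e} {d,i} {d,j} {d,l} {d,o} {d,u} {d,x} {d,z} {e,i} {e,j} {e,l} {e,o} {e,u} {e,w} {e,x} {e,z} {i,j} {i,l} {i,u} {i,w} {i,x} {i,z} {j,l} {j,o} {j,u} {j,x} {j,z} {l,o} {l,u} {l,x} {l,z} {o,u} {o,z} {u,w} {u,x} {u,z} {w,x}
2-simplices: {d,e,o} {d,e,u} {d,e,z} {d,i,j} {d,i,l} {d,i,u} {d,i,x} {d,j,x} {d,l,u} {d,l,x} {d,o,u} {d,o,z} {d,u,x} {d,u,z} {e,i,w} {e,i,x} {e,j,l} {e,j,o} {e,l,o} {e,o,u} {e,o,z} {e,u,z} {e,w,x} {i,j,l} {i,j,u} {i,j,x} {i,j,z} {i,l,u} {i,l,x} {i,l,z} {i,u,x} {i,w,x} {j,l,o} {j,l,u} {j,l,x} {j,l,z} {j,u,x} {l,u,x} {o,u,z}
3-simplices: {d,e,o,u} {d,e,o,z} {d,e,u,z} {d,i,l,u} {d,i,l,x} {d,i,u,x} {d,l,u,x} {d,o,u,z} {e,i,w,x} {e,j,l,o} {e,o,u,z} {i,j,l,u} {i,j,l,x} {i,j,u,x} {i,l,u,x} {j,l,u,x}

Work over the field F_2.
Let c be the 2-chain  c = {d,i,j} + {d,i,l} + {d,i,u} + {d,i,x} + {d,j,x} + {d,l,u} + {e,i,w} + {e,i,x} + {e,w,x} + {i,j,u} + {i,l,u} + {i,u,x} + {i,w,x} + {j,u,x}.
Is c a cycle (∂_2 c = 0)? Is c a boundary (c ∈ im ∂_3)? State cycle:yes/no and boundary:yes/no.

n_0=10 n_1=37 n_2=39 n_3=16  [Z2]
∂1: piv[de,di,dj,dl,do,du,dx,dz,ew] rk=9  ker:ei,ej,el,eo,eu,ex,ez,ij,il,iu,iw,ix,iz,jl,jo,ju,jx,jz,lo,lu,lx,lz,ou,oz,uw,ux,uz,wx
∂2: piv[deo,deu,dez,dij,dil,diu,dix,djx,dlu,dlx,dou,doz,dux,duz,eiw,eix,ejl,ejo,elo,ewx,ijl,iju,ijz,ilz] rk=24  ker:eou,eoz,euz,ijx,ilu,ilx,iux,iwx,jlo,jlu,jlx,jlz,jux,lux,ouz
∂3: piv[deou,deoz,deuz,dilu,dilx,diux,dlux,douz,eiwx,ejlo,ijlu,ijlx,ijux] rk=13  ker:eouz,ilux,jlux
∂2c = 0
c vs im∂3: residual ≠ 0 ⇒ not boundary

cycle:yes boundary:no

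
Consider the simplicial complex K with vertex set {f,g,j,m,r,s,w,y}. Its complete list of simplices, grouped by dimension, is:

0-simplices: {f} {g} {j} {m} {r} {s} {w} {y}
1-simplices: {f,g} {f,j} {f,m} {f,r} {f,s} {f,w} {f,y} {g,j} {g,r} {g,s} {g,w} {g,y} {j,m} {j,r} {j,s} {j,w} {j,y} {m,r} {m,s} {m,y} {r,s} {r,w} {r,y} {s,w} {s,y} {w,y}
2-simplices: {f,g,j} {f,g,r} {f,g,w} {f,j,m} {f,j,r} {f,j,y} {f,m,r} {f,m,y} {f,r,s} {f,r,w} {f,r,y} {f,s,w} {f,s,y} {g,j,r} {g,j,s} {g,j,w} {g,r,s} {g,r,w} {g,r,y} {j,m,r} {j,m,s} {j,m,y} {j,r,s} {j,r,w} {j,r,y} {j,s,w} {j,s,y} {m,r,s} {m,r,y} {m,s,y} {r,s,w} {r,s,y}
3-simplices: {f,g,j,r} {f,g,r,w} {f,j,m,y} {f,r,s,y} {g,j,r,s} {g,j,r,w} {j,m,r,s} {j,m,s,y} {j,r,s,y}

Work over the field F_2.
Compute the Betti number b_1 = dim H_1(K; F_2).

b_1=1

n_0=8 n_1=26 n_2=32 n_3=9  [Z2]
∂1: piv[fg,fj,fm,fr,fs,fw,fy] rk=7  ker:gj,gr,gs,gw,gy,jm,jr,js,jw,jy,mr,ms,my,rs,rw,ry,sw,sy,wy
∂2: piv[fgj,fgr,fgw,fjm,fjr,fjy,fmr,fmy,frs,frw,fry,fsw,fsy,gjs,gjw,grs,gry,jms] rk=18  ker:gjr,grw,jmr,jmy,jrs,jrw,jry,jsw,jsy,mrs,mry,msy,rsw,rsy
∂3: piv[fgjr,fgrw,fjmy,frsy,gjrs,gjrw,jmrs,jmsy,jrsy] rk=9
b_1=(26−7)−18=1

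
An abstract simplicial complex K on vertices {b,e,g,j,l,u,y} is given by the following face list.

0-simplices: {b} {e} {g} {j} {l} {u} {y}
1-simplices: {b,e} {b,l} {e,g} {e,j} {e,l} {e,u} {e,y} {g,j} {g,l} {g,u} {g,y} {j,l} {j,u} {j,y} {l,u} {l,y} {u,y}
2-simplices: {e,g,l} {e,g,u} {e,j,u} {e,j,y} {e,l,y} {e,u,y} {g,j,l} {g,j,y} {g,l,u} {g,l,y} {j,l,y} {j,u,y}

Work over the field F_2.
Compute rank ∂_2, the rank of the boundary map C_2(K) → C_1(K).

n_0=7 n_1=17 n_2=12  [Z2]
∂1: piv[be,bl,eg,ej,eu,ey] rk=6  ker:el,gj,gl,gu,gy,jl,ju,jy,lu,ly,uy
∂2: piv[egl,egu,eju,ejy,ely,euy,gjl,gjy,glu,gly] rk=10  ker:jly,juy
rk∂_2=10

rank∂_2=10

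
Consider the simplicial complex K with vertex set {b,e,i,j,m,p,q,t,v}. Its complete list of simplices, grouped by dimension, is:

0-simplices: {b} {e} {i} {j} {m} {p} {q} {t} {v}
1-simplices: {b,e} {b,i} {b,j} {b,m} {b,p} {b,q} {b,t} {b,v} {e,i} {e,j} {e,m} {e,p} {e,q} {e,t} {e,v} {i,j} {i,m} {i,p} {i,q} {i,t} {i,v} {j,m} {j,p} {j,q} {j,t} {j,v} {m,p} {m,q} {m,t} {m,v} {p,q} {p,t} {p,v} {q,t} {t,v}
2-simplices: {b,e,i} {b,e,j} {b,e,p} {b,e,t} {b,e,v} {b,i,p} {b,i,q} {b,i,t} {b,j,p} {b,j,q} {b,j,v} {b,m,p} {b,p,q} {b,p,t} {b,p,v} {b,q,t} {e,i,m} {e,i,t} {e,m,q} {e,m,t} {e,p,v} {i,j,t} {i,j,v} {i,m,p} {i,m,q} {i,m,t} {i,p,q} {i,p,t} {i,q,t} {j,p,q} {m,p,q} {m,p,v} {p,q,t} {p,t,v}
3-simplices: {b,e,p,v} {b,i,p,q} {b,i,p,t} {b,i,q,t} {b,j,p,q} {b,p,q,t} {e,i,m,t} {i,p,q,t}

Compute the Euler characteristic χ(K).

χ(K)=0

n_0=9 n_1=35 n_2=34 n_3=8
χ=+9−35+34−8=0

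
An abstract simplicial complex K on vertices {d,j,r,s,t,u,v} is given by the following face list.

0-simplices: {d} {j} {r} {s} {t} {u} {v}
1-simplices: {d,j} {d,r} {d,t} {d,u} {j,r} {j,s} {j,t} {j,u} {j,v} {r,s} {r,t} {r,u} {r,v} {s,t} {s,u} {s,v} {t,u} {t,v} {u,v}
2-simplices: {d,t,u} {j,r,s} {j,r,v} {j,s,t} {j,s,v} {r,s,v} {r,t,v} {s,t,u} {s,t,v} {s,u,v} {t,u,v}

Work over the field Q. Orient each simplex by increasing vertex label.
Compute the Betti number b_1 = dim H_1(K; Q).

b_1=4

n_0=7 n_1=19 n_2=11  [Q]
∂1: piv[dj,dr,dt,du,js,jv] rk=6  ker:jr,jt,ju,rs,rt,ru,rv,st,su,sv,tu,tv,uv
∂2: piv[dtu,jrs,jrv,jst,jsv,rtv,stu,stv,suv] rk=9  ker:rsv,tuv
b_1=(19−6)−9=4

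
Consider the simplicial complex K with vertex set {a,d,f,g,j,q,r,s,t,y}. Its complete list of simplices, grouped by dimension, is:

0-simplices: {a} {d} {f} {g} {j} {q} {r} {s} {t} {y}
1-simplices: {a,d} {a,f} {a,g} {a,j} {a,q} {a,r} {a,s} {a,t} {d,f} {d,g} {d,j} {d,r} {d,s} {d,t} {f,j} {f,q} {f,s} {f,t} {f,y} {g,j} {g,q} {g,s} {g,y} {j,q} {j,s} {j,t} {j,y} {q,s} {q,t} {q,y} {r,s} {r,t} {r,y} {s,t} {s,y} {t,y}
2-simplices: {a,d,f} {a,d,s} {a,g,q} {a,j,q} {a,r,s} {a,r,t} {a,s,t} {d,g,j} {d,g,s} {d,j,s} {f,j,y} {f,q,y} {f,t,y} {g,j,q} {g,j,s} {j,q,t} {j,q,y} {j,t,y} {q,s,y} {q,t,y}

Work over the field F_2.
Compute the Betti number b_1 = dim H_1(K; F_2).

n_0=10 n_1=36 n_2=20  [Z2]
∂1: piv[ad,af,ag,aj,aq,ar,as,at,fy] rk=9  ker:df,dg,dj,dr,ds,dt,fj,fq,fs,ft,gj,gq,gs,gy,jq,js,jt,jy,qs,qt,qy,rs,rt,ry,st,sy,ty
∂2: piv[adf,ads,agq,ajq,ars,art,ast,dgj,dgs,djs,fjy,fqy,fty,gjq,jqt,jqy,jty,qsy] rk=18  ker:gjs,qty
b_1=(36−9)−18=9

b_1=9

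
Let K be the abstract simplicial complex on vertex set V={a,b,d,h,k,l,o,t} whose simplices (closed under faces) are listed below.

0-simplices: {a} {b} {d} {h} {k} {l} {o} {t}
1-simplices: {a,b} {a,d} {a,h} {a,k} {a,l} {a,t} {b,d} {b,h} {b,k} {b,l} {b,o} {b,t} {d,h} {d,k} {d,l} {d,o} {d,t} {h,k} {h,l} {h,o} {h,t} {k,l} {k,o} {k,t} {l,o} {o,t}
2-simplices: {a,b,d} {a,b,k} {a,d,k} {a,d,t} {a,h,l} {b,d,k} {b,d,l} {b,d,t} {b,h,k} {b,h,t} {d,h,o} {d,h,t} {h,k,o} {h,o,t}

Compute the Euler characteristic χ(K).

n_0=8 n_1=26 n_2=14
χ=+8−26+14=-4

χ(K)=-4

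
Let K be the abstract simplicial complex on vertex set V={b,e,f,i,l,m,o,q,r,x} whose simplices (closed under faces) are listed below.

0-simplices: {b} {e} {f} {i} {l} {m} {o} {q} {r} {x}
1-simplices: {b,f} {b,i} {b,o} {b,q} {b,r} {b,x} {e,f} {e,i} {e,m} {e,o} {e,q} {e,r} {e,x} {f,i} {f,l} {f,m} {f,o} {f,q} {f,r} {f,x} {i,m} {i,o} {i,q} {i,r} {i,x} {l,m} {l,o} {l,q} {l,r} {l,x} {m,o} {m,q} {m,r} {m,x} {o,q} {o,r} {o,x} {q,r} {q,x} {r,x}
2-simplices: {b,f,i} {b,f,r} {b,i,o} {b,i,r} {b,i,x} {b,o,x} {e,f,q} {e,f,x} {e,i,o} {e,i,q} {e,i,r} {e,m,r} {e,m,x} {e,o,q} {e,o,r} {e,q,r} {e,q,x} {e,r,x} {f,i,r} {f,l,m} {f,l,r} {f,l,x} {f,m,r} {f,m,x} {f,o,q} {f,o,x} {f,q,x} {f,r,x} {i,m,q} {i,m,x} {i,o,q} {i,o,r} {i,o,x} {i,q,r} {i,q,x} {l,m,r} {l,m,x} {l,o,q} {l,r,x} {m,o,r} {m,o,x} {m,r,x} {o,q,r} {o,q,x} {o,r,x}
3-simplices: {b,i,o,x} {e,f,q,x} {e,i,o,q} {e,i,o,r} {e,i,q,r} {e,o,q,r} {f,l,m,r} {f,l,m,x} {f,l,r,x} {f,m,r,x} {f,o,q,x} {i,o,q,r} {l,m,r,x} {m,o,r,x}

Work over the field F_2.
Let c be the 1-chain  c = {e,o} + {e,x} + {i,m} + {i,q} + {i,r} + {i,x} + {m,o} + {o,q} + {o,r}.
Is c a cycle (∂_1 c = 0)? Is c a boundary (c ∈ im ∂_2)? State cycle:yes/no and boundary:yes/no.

n_0=10 n_1=40 n_2=45 n_3=14  [Z2]
∂1: piv[bf,bi,bo,bq,br,bx,ef,em,fl] rk=9  ker:ei,eo,eq,er,ex,fi,fm,fo,fq,fr,fx,im,io,iq,ir,ix,lm,lo,lq,lr,lx,mo,mq,mr,mx,oq,or,ox,qr,qx,rx
∂2: piv[bfi,bfr,bio,bir,bix,box,efq,efx,eio,eiq,eir,emr,emx,eoq,eor,eqr,eqx,erx,flm,flr,flx,fmr,fmx,foq,fox,imq,imx,loq,mor] rk=29  ker:fir,fqx,frx,ioq,ior,iox,iqr,iqx,lmr,lmx,lrx,mox,mrx,oqr,oqx,orx
∂3: piv[biox,efqx,eioq,eior,eiqr,eoqr,flmr,flmx,flrx,fmrx,foqx,morx] rk=12  ker:ioqr,lmrx
∂1c = 0
c vs im∂2: reduces to 0 ⇒ boundary

cycle:yes boundary:yes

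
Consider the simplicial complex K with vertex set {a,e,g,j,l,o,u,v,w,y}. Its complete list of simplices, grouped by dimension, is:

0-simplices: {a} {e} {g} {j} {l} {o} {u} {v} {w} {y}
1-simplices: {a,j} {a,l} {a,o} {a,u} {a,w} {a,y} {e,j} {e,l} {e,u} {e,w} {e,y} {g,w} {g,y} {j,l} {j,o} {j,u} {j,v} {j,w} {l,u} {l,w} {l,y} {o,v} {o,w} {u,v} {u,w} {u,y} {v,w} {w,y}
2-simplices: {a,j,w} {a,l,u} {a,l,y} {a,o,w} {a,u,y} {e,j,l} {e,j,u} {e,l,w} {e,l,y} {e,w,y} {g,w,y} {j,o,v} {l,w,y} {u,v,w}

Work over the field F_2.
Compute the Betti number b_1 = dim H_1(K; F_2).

n_0=10 n_1=28 n_2=14  [Z2]
∂1: piv[aj,al,ao,au,aw,ay,ej,gw,jv] rk=9  ker:el,eu,ew,ey,gy,jl,jo,ju,jw,lu,lw,ly,ov,ow,uv,uw,uy,vw,wy
∂2: piv[ajw,alu,aly,aow,auy,ejl,eju,elw,ely,ewy,gwy,jov,uvw] rk=13  ker:lwy
b_1=(28−9)−13=6

b_1=6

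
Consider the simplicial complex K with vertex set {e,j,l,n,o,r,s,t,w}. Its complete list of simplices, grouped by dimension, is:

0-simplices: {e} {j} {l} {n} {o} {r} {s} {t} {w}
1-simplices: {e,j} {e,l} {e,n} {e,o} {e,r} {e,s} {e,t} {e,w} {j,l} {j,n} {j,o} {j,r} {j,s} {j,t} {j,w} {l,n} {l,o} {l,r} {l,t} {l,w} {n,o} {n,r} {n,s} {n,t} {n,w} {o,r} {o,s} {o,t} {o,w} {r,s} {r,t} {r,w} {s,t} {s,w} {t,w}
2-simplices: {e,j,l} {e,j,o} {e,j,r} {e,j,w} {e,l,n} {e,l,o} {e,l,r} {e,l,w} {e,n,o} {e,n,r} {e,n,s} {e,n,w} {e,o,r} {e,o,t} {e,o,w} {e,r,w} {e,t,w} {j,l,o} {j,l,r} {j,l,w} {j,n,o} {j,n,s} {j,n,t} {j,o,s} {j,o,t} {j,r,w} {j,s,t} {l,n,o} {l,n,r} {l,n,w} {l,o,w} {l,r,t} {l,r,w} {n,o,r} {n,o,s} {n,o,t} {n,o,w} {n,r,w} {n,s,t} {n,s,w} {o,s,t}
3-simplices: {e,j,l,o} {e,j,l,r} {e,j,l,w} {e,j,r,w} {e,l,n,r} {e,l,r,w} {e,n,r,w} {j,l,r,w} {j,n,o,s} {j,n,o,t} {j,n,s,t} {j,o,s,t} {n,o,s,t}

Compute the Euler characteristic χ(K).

χ(K)=2

n_0=9 n_1=35 n_2=41 n_3=13
χ=+9−35+41−13=2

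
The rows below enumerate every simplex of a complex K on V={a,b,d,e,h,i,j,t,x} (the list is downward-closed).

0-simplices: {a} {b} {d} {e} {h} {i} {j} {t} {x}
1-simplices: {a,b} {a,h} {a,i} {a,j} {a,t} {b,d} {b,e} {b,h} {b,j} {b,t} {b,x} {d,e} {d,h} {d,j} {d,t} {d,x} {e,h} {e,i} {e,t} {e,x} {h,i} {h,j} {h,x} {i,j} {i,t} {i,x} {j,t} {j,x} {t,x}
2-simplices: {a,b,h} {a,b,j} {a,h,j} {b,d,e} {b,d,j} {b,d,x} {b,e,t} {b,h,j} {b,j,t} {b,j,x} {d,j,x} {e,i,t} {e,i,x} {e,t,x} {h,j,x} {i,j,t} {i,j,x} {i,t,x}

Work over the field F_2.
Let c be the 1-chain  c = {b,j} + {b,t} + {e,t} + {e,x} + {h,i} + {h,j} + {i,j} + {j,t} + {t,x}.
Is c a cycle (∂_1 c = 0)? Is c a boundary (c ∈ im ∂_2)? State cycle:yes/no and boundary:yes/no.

cycle:yes boundary:no

n_0=9 n_1=29 n_2=18  [Z2]
∂1: piv[ab,ah,ai,aj,at,bd,be,bx] rk=8  ker:bh,bj,bt,de,dh,dj,dt,dx,eh,ei,et,ex,hi,hj,hx,ij,it,ix,jt,jx,tx
∂2: piv[abh,abj,ahj,bde,bdj,bdx,bet,bjt,bjx,eit,eix,etx,hjx,ijt,ijx] rk=15  ker:bhj,djx,itx
∂1c = 0
c vs im∂2: residual ≠ 0 ⇒ not boundary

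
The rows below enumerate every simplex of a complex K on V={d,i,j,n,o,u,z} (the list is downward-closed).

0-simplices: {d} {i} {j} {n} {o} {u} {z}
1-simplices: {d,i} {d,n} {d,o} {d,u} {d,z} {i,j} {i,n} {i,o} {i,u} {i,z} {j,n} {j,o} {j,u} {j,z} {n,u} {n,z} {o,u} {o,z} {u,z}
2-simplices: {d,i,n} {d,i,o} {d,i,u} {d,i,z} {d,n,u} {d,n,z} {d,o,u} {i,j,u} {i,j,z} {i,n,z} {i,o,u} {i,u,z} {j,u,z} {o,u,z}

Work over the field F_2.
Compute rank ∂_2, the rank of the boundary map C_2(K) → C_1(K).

n_0=7 n_1=19 n_2=14  [Z2]
∂1: piv[di,dn,do,du,dz,ij] rk=6  ker:in,io,iu,iz,jn,jo,ju,jz,nu,nz,ou,oz,uz
∂2: piv[din,dio,diu,diz,dnu,dnz,dou,iju,ijz,iuz,ouz] rk=11  ker:inz,iou,juz
rk∂_2=11

rank∂_2=11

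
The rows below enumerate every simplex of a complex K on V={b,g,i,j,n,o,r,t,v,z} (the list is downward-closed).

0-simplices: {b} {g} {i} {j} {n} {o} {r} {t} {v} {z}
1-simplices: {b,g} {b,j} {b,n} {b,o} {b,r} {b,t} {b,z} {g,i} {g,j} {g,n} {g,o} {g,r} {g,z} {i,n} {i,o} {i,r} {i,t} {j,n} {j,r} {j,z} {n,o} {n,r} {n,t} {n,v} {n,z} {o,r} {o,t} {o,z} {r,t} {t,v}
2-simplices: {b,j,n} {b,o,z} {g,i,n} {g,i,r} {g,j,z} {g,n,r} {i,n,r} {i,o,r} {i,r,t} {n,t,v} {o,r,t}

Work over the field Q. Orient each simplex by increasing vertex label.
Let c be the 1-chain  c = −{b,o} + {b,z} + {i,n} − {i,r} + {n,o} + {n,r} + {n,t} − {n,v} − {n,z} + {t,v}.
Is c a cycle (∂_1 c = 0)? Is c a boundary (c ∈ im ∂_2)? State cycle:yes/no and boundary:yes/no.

n_0=10 n_1=30 n_2=11  [Q]
∂1: piv[bg,bj,bn,bo,br,bt,bz,gi,nv] rk=9  ker:gj,gn,go,gr,gz,in,io,ir,it,jn,jr,jz,no,nr,nt,nz,or,ot,oz,rt,tv
∂2: piv[bjn,boz,gin,gir,gjz,gnr,ior,irt,ntv,ort] rk=10  ker:inr
∂1c = 0
c vs im∂2: residual ≠ 0 ⇒ not boundary

cycle:yes boundary:no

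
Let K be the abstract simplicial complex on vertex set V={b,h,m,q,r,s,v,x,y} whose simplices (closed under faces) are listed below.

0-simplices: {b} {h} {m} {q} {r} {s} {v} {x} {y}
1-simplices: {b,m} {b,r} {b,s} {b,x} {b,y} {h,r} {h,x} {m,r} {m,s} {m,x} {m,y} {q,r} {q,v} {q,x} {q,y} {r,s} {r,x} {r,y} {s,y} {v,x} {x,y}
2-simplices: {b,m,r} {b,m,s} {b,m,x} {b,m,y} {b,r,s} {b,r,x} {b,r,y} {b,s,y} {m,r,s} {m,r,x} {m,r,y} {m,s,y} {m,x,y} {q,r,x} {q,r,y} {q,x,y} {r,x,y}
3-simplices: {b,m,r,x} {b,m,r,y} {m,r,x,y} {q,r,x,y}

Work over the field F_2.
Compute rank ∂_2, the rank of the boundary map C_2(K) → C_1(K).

rank∂_2=11

n_0=9 n_1=21 n_2=17 n_3=4  [Z2]
∂1: piv[bm,br,bs,bx,by,hr,qr,qv] rk=8  ker:hx,mr,ms,mx,my,qx,qy,rs,rx,ry,sy,vx,xy
∂2: piv[bmr,bms,bmx,bmy,brs,brx,bry,bsy,mxy,qrx,qry] rk=11  ker:mrs,mrx,mry,msy,qxy,rxy
∂3: piv[bmrx,bmry,mrxy,qrxy] rk=4
rk∂_2=11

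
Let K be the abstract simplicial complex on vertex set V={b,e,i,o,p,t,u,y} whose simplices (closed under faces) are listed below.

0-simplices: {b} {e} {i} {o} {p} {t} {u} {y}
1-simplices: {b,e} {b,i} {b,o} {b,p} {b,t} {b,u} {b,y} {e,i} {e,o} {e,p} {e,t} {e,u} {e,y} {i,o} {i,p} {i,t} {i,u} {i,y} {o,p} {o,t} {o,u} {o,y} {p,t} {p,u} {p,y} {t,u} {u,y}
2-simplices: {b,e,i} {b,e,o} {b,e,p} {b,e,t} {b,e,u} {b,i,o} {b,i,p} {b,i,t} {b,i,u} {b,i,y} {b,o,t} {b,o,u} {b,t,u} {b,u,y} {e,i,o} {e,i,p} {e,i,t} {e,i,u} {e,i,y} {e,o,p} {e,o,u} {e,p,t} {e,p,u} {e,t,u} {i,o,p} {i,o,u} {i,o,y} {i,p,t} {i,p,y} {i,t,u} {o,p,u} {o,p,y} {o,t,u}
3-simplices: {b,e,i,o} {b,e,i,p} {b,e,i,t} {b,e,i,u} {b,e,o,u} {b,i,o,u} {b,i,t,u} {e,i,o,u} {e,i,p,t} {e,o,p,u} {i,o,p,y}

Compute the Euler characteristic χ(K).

n_0=8 n_1=27 n_2=33 n_3=11
χ=+8−27+33−11=3

χ(K)=3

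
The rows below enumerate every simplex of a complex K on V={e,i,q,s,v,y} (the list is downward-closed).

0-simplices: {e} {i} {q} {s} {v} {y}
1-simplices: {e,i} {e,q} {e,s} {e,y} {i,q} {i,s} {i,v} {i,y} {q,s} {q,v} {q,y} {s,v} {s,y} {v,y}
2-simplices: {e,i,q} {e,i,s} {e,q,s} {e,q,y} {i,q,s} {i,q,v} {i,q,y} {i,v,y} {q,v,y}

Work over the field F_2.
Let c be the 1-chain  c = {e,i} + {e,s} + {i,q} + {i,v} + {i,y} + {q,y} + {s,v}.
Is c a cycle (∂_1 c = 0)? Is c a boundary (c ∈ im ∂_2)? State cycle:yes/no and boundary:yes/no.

n_0=6 n_1=14 n_2=9  [Z2]
∂1: piv[ei,eq,es,ey,iv] rk=5  ker:iq,is,iy,qs,qv,qy,sv,sy,vy
∂2: piv[eiq,eis,eqs,eqy,iqv,iqy,ivy] rk=7  ker:iqs,qvy
∂1c = 0
c vs im∂2: residual ≠ 0 ⇒ not boundary

cycle:yes boundary:no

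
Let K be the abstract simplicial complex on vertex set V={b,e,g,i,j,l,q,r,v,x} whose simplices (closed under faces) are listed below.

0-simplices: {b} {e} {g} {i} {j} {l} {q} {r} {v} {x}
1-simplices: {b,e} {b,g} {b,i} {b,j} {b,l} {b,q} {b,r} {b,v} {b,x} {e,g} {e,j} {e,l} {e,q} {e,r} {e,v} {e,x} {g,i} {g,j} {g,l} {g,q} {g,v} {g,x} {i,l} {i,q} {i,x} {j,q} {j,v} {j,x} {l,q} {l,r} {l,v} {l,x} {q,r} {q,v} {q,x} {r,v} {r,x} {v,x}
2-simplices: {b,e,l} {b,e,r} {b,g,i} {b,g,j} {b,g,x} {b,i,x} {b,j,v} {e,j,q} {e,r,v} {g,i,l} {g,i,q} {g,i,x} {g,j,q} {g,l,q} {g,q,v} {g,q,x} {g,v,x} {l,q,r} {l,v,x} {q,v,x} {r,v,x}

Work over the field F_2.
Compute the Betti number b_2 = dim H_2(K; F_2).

b_2=2

n_0=10 n_1=38 n_2=21  [Z2]
∂1: piv[be,bg,bi,bj,bl,bq,br,bv,bx] rk=9  ker:eg,ej,el,eq,er,ev,ex,gi,gj,gl,gq,gv,gx,il,iq,ix,jq,jv,jx,lq,lr,lv,lx,qr,qv,qx,rv,rx,vx
∂2: piv[bel,ber,bgi,bgj,bgx,bix,bjv,ejq,erv,gil,giq,gjq,glq,gqv,gqx,gvx,lqr,lvx,rvx] rk=19  ker:gix,qvx
b_2=(21−19)−0=2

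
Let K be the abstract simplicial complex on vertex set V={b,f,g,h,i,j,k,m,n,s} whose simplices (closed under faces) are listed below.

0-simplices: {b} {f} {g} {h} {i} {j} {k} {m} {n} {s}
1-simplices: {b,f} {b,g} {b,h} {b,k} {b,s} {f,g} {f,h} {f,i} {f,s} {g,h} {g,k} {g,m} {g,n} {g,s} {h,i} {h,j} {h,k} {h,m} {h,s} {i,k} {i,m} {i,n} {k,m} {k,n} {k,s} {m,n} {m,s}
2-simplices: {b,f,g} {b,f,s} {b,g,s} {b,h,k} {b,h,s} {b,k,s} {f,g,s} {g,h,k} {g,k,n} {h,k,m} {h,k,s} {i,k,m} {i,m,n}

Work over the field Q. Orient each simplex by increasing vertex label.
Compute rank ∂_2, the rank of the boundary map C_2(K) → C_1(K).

rank∂_2=11

n_0=10 n_1=27 n_2=13  [Q]
∂1: piv[bf,bg,bh,bk,bs,fi,gm,gn,hj] rk=9  ker:fg,fh,fs,gh,gk,gs,hi,hk,hm,hs,ik,im,in,km,kn,ks,mn,ms
∂2: piv[bfg,bfs,bgs,bhk,bhs,bks,ghk,gkn,hkm,ikm,imn] rk=11  ker:fgs,hks
rk∂_2=11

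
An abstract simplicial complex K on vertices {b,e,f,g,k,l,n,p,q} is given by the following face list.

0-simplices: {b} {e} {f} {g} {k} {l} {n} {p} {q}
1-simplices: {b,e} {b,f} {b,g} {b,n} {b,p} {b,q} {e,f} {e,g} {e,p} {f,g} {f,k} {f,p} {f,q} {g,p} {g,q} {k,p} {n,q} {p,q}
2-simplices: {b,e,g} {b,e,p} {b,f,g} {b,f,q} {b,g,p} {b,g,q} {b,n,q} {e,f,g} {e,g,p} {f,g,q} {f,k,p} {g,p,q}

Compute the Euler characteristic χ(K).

n_0=9 n_1=18 n_2=12
χ=+9−18+12=3

χ(K)=3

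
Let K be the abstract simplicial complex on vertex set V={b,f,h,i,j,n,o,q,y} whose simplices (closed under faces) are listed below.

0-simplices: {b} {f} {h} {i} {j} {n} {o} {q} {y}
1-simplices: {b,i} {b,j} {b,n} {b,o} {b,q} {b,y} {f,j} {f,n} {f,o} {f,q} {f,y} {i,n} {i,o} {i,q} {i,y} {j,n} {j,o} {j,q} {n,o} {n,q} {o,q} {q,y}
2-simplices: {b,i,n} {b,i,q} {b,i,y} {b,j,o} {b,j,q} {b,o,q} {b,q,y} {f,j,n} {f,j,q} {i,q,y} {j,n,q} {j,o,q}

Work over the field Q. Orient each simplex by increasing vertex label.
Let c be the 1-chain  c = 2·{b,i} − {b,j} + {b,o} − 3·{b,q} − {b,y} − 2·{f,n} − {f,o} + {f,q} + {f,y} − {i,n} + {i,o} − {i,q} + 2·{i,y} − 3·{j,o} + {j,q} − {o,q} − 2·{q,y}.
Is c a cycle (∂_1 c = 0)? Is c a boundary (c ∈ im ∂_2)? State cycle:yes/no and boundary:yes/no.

cycle:no boundary:no

n_0=9 n_1=22 n_2=12  [Q]
∂1: piv[bi,bj,bn,bo,bq,by,fj] rk=7  ker:fn,fo,fq,fy,in,io,iq,iy,jn,jo,jq,no,nq,oq,qy
∂2: piv[bin,biq,biy,bjo,bjq,boq,bqy,fjn,fjq,jnq] rk=10  ker:iqy,joq
∂1c = 2·{b} + {f} + {i} + {j} − 3·{n} − {o} − {q}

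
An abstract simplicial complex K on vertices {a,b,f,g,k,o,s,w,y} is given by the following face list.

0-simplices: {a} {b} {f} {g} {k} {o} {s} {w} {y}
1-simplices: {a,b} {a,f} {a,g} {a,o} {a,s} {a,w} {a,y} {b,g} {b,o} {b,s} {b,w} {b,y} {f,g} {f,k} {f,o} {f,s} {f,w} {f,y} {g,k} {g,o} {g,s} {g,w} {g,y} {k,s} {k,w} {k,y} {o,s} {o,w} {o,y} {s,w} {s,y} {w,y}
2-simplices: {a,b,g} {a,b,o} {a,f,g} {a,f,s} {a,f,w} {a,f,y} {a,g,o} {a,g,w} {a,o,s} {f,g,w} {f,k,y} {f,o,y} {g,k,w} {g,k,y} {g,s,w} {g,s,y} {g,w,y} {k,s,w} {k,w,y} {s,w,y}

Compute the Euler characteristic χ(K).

χ(K)=-3

n_0=9 n_1=32 n_2=20
χ=+9−32+20=-3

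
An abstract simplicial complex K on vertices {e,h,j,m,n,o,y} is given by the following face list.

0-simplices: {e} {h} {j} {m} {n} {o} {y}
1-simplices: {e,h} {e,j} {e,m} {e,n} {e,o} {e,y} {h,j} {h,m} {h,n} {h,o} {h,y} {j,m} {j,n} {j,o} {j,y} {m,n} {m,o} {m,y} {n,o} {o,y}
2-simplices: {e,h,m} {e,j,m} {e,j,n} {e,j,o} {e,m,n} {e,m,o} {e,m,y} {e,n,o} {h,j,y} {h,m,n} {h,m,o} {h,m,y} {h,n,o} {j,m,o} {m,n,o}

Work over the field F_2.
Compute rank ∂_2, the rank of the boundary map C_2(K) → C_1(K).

rank∂_2=12

n_0=7 n_1=20 n_2=15  [Z2]
∂1: piv[eh,ej,em,en,eo,ey] rk=6  ker:hj,hm,hn,ho,hy,jm,jn,jo,jy,mn,mo,my,no,oy
∂2: piv[ehm,ejm,ejn,ejo,emn,emo,emy,eno,hjy,hmn,hmo,hmy] rk=12  ker:hno,jmo,mno
rk∂_2=12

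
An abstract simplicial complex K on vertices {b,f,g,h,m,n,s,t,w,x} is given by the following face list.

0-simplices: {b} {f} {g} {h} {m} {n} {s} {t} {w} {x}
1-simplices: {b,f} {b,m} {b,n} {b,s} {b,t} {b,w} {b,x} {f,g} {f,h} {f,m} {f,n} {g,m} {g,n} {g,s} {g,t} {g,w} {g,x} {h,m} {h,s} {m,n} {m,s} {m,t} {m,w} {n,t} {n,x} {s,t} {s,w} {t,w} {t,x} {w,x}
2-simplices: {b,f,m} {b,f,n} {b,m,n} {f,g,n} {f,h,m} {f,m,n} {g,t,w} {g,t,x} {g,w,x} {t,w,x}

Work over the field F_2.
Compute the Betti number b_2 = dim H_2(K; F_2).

n_0=10 n_1=30 n_2=10  [Z2]
∂1: piv[bf,bm,bn,bs,bt,bw,bx,fg,fh] rk=9  ker:fm,fn,gm,gn,gs,gt,gw,gx,hm,hs,mn,ms,mt,mw,nt,nx,st,sw,tw,tx,wx
∂2: piv[bfm,bfn,bmn,fgn,fhm,gtw,gtx,gwx] rk=8  ker:fmn,twx
b_2=(10−8)−0=2

b_2=2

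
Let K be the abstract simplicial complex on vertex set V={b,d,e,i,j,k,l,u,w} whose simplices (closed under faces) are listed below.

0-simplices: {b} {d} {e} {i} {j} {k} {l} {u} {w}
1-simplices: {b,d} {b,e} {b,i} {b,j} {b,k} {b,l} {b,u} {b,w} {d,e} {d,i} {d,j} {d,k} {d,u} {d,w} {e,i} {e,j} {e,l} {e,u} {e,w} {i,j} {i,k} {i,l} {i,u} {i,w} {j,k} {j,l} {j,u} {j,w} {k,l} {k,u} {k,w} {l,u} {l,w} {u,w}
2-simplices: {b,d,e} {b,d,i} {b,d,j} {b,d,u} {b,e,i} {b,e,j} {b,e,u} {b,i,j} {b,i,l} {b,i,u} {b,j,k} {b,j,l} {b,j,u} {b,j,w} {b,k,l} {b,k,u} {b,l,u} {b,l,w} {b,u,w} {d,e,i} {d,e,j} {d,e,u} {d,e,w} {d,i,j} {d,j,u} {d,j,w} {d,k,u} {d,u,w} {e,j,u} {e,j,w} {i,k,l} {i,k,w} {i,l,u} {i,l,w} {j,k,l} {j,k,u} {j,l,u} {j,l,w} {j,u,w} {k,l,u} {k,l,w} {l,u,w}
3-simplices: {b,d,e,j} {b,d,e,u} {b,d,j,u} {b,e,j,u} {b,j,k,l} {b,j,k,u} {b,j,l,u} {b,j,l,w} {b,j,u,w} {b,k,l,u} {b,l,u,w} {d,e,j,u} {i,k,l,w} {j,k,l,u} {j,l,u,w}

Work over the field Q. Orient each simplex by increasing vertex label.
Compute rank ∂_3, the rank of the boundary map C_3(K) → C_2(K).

rank∂_3=12

n_0=9 n_1=34 n_2=42 n_3=15  [Q]
∂1: piv[bd,be,bi,bj,bk,bl,bu,bw] rk=8  ker:de,di,dj,dk,du,dw,ei,ej,el,eu,ew,ij,ik,il,iu,iw,jk,jl,ju,jw,kl,ku,kw,lu,lw,uw
∂2: piv[bde,bdi,bdj,bdu,bei,bej,beu,bij,bil,biu,bjk,bjl,bju,bjw,bkl,bku,blu,blw,buw,dew,djw,dku,ikl,ikw,ilw] rk=25  ker:dei,dej,deu,dij,dju,duw,eju,ejw,ilu,jkl,jku,jlu,jlw,juw,klu,klw,luw
∂3: piv[bdej,bdeu,bdju,beju,bjkl,bjku,bjlu,bjlw,bjuw,bklu,bluw,iklw] rk=12  ker:deju,jklu,jluw
rk∂_3=12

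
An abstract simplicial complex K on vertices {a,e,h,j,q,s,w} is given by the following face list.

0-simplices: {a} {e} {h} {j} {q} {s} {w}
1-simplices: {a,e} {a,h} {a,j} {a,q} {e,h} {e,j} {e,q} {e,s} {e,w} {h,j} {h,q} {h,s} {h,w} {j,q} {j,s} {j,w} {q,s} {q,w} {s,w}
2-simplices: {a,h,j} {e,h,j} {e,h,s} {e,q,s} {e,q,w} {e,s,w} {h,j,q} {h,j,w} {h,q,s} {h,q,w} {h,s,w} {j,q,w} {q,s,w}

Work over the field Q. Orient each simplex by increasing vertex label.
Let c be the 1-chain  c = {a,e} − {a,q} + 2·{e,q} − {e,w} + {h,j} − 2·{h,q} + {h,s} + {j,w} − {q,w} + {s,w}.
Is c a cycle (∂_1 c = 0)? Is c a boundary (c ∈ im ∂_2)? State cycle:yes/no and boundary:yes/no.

cycle:yes boundary:no

n_0=7 n_1=19 n_2=13  [Q]
∂1: piv[ae,ah,aj,aq,es,ew] rk=6  ker:eh,ej,eq,hj,hq,hs,hw,jq,js,jw,qs,qw,sw
∂2: piv[ahj,ehj,ehs,eqs,eqw,esw,hjq,hjw,hqs,hqw] rk=10  ker:hsw,jqw,qsw
∂1c = 0
c vs im∂2: residual ≠ 0 ⇒ not boundary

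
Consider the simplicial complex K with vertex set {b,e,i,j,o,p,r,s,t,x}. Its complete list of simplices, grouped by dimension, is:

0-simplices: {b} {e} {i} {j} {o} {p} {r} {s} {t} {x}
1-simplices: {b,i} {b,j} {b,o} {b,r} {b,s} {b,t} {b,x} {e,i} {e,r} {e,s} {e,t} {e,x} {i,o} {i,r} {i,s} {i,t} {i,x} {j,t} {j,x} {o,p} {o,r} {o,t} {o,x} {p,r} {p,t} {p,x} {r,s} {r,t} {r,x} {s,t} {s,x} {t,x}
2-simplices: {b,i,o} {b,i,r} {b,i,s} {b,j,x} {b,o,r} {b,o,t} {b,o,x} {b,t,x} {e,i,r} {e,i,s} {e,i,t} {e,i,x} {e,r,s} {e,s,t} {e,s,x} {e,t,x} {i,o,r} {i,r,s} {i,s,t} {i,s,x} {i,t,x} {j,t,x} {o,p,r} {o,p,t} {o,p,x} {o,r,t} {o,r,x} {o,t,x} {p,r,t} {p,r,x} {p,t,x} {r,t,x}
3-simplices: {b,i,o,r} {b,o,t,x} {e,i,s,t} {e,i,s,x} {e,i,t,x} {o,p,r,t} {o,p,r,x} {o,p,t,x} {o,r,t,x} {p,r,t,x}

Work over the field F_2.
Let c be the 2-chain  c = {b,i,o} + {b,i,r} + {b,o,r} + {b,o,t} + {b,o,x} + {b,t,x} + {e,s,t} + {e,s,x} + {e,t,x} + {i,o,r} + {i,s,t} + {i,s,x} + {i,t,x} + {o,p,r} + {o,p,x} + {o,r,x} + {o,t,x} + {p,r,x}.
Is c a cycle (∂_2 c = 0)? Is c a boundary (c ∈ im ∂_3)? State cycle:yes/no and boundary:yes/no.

cycle:yes boundary:yes

n_0=10 n_1=32 n_2=32 n_3=10  [Z2]
∂1: piv[bi,bj,bo,br,bs,bt,bx,ei,op] rk=9  ker:er,es,et,ex,io,ir,is,it,ix,jt,jx,or,ot,ox,pr,pt,px,rs,rt,rx,st,sx,tx
∂2: piv[bio,bir,bis,bjx,bor,bot,box,btx,eir,eis,eit,eix,ers,est,esx,etx,jtx,opr,opt,opx,ort,orx] rk=22  ker:ior,irs,ist,isx,itx,otx,prt,prx,ptx,rtx
∂3: piv[bior,botx,eist,eisx,eitx,oprt,oprx,optx,ortx] rk=9  ker:prtx
∂2c = 0
c vs im∂3: reduces to 0 ⇒ boundary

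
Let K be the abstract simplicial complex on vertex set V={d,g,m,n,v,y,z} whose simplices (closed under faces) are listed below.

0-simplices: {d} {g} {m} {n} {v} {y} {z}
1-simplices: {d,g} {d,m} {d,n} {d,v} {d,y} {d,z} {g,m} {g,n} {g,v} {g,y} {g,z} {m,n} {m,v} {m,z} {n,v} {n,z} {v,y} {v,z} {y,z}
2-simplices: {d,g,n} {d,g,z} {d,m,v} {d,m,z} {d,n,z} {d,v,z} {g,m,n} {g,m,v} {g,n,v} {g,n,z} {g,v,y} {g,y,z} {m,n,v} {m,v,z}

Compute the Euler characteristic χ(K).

n_0=7 n_1=19 n_2=14
χ=+7−19+14=2

χ(K)=2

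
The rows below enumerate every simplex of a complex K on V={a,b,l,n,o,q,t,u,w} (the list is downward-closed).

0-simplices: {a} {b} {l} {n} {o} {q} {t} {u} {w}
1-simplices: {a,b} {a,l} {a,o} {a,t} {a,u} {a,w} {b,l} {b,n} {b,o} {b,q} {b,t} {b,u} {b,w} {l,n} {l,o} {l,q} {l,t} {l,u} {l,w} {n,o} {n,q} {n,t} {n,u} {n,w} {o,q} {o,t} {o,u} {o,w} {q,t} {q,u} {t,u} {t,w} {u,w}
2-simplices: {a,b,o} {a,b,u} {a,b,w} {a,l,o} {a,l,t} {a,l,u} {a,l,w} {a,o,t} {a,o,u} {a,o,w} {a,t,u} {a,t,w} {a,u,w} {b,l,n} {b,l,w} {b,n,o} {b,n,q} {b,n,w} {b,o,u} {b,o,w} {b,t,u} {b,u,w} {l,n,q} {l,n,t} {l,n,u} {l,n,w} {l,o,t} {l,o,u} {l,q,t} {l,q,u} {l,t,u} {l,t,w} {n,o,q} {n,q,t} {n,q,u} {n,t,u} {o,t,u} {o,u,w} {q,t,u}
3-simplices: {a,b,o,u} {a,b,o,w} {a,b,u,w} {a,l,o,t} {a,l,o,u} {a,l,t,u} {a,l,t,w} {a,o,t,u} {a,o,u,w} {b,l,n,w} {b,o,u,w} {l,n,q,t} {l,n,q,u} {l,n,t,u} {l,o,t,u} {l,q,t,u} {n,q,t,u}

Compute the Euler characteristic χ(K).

χ(K)=-2

n_0=9 n_1=33 n_2=39 n_3=17
χ=+9−33+39−17=-2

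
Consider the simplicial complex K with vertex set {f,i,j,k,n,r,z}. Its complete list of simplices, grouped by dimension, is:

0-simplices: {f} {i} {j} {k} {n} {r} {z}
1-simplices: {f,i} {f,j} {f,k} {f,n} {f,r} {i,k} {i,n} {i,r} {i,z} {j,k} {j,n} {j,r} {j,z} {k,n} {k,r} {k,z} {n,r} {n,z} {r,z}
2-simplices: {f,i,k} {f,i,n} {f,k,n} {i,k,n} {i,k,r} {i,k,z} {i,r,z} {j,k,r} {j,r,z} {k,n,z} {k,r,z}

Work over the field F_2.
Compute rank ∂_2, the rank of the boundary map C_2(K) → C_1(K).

n_0=7 n_1=19 n_2=11  [Z2]
∂1: piv[fi,fj,fk,fn,fr,iz] rk=6  ker:ik,in,ir,jk,jn,jr,jz,kn,kr,kz,nr,nz,rz
∂2: piv[fik,fin,fkn,ikr,ikz,irz,jkr,jrz,knz] rk=9  ker:ikn,krz
rk∂_2=9

rank∂_2=9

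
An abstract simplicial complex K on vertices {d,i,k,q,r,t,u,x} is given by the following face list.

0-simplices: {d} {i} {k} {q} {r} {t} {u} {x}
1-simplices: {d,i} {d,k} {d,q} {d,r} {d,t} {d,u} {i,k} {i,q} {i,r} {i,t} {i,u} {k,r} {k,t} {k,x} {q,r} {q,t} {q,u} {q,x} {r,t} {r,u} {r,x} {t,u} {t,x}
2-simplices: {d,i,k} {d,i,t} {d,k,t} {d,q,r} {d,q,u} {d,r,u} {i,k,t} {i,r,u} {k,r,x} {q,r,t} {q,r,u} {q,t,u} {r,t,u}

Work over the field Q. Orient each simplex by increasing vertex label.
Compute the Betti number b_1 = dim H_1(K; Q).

b_1=6

n_0=8 n_1=23 n_2=13  [Q]
∂1: piv[di,dk,dq,dr,dt,du,kx] rk=7  ker:ik,iq,ir,it,iu,kr,kt,qr,qt,qu,qx,rt,ru,rx,tu,tx
∂2: piv[dik,dit,dkt,dqr,dqu,dru,iru,krx,qrt,qtu] rk=10  ker:ikt,qru,rtu
b_1=(23−7)−10=6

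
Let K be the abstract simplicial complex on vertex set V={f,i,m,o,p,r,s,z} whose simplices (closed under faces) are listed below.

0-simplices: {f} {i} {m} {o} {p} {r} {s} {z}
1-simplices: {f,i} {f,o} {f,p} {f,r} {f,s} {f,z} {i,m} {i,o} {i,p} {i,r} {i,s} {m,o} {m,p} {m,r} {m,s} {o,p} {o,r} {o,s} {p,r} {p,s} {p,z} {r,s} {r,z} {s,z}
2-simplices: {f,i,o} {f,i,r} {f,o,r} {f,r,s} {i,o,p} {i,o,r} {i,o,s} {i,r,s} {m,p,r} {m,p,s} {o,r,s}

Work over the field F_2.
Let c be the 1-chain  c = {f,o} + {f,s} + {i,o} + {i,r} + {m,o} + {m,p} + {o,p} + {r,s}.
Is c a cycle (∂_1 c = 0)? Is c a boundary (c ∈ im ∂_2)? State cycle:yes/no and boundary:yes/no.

cycle:yes boundary:no

n_0=8 n_1=24 n_2=11  [Z2]
∂1: piv[fi,fo,fp,fr,fs,fz,im] rk=7  ker:io,ip,ir,is,mo,mp,mr,ms,op,or,os,pr,ps,pz,rs,rz,sz
∂2: piv[fio,fir,for,frs,iop,ios,irs,mpr,mps] rk=9  ker:ior,ors
∂1c = 0
c vs im∂2: residual ≠ 0 ⇒ not boundary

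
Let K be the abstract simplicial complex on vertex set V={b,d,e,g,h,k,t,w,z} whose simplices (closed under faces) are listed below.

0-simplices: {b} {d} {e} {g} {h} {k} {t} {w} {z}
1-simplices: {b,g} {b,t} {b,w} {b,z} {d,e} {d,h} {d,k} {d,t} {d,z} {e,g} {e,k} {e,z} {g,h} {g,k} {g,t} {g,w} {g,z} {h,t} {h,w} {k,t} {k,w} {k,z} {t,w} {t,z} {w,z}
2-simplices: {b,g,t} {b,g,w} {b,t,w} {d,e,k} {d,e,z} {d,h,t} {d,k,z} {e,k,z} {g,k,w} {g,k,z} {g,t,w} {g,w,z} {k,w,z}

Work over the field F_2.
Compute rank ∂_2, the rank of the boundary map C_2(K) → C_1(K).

rank∂_2=10

n_0=9 n_1=25 n_2=13  [Z2]
∂1: piv[bg,bt,bw,bz,de,dh,dk,dt] rk=8  ker:dz,eg,ek,ez,gh,gk,gt,gw,gz,ht,hw,kt,kw,kz,tw,tz,wz
∂2: piv[bgt,bgw,btw,dek,dez,dht,dkz,gkw,gkz,gwz] rk=10  ker:ekz,gtw,kwz
rk∂_2=10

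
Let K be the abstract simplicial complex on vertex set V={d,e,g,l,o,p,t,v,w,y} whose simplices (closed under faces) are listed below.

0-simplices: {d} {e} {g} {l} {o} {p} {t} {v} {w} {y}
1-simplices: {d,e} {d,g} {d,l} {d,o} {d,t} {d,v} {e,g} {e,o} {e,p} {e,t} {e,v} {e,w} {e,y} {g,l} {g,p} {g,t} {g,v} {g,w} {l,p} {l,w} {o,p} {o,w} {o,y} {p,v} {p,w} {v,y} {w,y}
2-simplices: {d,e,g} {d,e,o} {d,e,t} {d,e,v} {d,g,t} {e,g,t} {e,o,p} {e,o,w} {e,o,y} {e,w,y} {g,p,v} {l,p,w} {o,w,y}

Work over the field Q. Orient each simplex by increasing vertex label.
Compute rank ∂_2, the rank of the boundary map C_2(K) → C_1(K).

n_0=10 n_1=27 n_2=13  [Q]
∂1: piv[de,dg,dl,do,dt,dv,ep,ew,ey] rk=9  ker:eg,eo,et,ev,gl,gp,gt,gv,gw,lp,lw,op,ow,oy,pv,pw,vy,wy
∂2: piv[deg,deo,det,dev,dgt,eop,eow,eoy,ewy,gpv,lpw] rk=11  ker:egt,owy
rk∂_2=11

rank∂_2=11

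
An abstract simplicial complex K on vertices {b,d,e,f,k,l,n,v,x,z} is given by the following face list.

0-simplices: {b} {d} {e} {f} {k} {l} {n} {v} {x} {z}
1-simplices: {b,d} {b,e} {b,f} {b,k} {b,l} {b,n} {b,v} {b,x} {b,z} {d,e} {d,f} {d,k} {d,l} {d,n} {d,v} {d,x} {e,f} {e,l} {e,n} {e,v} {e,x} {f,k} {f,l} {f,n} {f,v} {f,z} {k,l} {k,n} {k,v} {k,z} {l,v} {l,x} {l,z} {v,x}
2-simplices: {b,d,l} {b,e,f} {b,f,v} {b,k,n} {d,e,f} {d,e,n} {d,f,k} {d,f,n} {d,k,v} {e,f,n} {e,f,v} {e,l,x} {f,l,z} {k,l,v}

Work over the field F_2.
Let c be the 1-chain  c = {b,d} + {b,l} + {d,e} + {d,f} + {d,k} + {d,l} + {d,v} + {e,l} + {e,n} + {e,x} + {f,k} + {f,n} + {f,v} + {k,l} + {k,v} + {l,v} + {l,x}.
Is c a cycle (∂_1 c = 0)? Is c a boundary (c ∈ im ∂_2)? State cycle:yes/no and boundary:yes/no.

n_0=10 n_1=34 n_2=14  [Z2]
∂1: piv[bd,be,bf,bk,bl,bn,bv,bx,bz] rk=9  ker:de,df,dk,dl,dn,dv,dx,ef,el,en,ev,ex,fk,fl,fn,fv,fz,kl,kn,kv,kz,lv,lx,lz,vx
∂2: piv[bdl,bef,bfv,bkn,def,den,dfk,dfn,dkv,efv,elx,flz,klv] rk=13  ker:efn
∂1c = 0
c vs im∂2: residual ≠ 0 ⇒ not boundary

cycle:yes boundary:no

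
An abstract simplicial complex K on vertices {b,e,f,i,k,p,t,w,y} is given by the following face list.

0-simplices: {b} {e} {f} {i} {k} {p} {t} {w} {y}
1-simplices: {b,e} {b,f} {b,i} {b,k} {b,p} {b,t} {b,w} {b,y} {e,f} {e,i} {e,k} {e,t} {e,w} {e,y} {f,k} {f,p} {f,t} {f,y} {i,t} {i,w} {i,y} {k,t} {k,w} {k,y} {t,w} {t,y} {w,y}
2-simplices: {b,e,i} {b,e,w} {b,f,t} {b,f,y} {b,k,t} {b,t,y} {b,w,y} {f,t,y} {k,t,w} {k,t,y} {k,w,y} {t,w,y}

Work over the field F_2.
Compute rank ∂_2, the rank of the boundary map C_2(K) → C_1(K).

n_0=9 n_1=27 n_2=12  [Z2]
∂1: piv[be,bf,bi,bk,bp,bt,bw,by] rk=8  ker:ef,ei,ek,et,ew,ey,fk,fp,ft,fy,it,iw,iy,kt,kw,ky,tw,ty,wy
∂2: piv[bei,bew,bft,bfy,bkt,bty,bwy,ktw,kty,kwy] rk=10  ker:fty,twy
rk∂_2=10

rank∂_2=10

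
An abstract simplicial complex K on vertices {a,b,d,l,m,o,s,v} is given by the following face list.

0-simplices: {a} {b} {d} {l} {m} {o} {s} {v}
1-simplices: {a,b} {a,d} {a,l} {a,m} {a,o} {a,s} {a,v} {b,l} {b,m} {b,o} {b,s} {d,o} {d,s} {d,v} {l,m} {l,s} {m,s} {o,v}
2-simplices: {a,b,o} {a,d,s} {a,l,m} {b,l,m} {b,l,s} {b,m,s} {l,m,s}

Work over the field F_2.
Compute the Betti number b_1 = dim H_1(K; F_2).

n_0=8 n_1=18 n_2=7  [Z2]
∂1: piv[ab,ad,al,am,ao,as,av] rk=7  ker:bl,bm,bo,bs,do,ds,dv,lm,ls,ms,ov
∂2: piv[abo,ads,alm,blm,bls,bms] rk=6  ker:lms
b_1=(18−7)−6=5

b_1=5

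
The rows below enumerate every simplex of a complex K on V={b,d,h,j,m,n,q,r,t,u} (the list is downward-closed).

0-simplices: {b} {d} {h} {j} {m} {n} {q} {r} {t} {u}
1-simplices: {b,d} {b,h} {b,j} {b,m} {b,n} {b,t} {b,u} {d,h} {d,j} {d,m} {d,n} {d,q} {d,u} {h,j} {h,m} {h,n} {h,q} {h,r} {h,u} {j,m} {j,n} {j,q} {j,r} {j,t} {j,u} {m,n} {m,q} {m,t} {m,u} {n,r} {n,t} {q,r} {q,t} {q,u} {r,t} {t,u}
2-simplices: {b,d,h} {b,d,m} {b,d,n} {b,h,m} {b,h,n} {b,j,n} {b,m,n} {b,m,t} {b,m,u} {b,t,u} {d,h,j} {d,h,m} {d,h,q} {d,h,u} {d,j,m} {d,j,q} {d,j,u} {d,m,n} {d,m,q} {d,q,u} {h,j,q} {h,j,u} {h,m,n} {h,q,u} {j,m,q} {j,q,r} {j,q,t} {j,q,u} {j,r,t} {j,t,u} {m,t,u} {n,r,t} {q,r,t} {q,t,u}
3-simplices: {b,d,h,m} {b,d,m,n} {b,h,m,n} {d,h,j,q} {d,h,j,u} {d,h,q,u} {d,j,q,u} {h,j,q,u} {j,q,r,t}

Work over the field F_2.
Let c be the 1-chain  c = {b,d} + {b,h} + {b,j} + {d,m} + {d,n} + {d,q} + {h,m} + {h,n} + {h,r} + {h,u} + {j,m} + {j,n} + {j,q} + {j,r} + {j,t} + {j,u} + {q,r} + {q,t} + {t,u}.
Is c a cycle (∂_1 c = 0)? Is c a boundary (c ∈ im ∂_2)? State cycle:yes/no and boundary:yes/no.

cycle:no boundary:no

n_0=10 n_1=36 n_2=34 n_3=9  [Z2]
∂1: piv[bd,bh,bj,bm,bn,bt,bu,dq,hr] rk=9  ker:dh,dj,dm,dn,du,hj,hm,hn,hq,hu,jm,jn,jq,jr,jt,ju,mn,mq,mt,mu,nr,nt,qr,qt,qu,rt,tu
∂2: piv[bdh,bdm,bdn,bhm,bhn,bjn,bmn,bmt,bmu,btu,dhj,dhq,dhu,djm,djq,dju,dmq,dqu,jqr,jqt,jrt,jtu,nrt] rk=23  ker:dhm,dmn,hjq,hju,hmn,hqu,jmq,jqu,mtu,qrt,qtu
∂3: piv[bdhm,bdmn,bhmn,dhjq,dhju,dhqu,djqu,jqrt] rk=8  ker:hjqu
∂1c = {b} + {h} + {j} + {m} + {n} + {r} + {t} + {u}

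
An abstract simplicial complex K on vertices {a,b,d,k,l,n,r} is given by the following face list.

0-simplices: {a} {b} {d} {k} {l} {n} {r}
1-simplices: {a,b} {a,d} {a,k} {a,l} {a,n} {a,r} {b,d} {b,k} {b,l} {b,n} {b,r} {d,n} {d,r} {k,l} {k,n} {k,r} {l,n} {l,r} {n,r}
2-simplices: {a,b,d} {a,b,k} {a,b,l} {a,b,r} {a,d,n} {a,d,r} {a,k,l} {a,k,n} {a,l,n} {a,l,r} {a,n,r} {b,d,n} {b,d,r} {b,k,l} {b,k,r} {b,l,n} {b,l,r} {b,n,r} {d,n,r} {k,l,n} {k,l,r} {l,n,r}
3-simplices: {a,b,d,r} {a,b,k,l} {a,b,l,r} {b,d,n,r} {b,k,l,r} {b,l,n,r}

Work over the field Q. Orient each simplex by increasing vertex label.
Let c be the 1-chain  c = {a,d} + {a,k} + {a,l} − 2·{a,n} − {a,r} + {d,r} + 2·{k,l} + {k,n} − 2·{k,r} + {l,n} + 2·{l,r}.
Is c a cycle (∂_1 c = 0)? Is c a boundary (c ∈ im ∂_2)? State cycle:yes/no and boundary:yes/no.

cycle:yes boundary:yes

n_0=7 n_1=19 n_2=22 n_3=6  [Q]
∂1: piv[ab,ad,ak,al,an,ar] rk=6  ker:bd,bk,bl,bn,br,dn,dr,kl,kn,kr,ln,lr,nr
∂2: piv[abd,abk,abl,abr,adn,adr,akl,akn,aln,alr,anr,bdn,bkr] rk=13  ker:bdr,bkl,bln,blr,bnr,dnr,kln,klr,lnr
∂3: piv[abdr,abkl,ablr,bdnr,bklr,blnr] rk=6
∂1c = 0
c vs im∂2: reduces to 0 ⇒ boundary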